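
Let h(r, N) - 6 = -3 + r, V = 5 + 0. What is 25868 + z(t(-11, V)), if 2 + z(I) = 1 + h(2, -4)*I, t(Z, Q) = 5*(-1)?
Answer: 25842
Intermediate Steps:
V = 5
t(Z, Q) = -5
h(r, N) = 3 + r (h(r, N) = 6 + (-3 + r) = 3 + r)
z(I) = -1 + 5*I (z(I) = -2 + (1 + (3 + 2)*I) = -2 + (1 + 5*I) = -1 + 5*I)
25868 + z(t(-11, V)) = 25868 + (-1 + 5*(-5)) = 25868 + (-1 - 25) = 25868 - 26 = 25842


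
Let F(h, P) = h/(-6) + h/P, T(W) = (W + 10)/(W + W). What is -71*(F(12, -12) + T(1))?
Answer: -355/2 ≈ -177.50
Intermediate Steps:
T(W) = (10 + W)/(2*W) (T(W) = (10 + W)/((2*W)) = (10 + W)*(1/(2*W)) = (10 + W)/(2*W))
F(h, P) = -h/6 + h/P (F(h, P) = h*(-⅙) + h/P = -h/6 + h/P)
-71*(F(12, -12) + T(1)) = -71*((-⅙*12 + 12/(-12)) + (½)*(10 + 1)/1) = -71*((-2 + 12*(-1/12)) + (½)*1*11) = -71*((-2 - 1) + 11/2) = -71*(-3 + 11/2) = -71*5/2 = -355/2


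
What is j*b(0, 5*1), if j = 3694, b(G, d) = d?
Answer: 18470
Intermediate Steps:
j*b(0, 5*1) = 3694*(5*1) = 3694*5 = 18470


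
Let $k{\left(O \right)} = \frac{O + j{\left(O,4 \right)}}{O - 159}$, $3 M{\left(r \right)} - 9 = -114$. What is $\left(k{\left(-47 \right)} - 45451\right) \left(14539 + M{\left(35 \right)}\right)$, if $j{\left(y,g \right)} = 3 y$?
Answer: $- \frac{67898430936}{103} \approx -6.5921 \cdot 10^{8}$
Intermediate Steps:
$M{\left(r \right)} = -35$ ($M{\left(r \right)} = 3 + \frac{1}{3} \left(-114\right) = 3 - 38 = -35$)
$k{\left(O \right)} = \frac{4 O}{-159 + O}$ ($k{\left(O \right)} = \frac{O + 3 O}{O - 159} = \frac{4 O}{-159 + O}$)
$\left(k{\left(-47 \right)} - 45451\right) \left(14539 + M{\left(35 \right)}\right) = \left(4 \left(-47\right) \frac{1}{-159 - 47} - 45451\right) \left(14539 - 35\right) = \left(4 \left(-47\right) \frac{1}{-206} - 45451\right) 14504 = \left(4 \left(-47\right) \left(- \frac{1}{206}\right) - 45451\right) 14504 = \left(\frac{94}{103} - 45451\right) 14504 = \left(- \frac{4681359}{103}\right) 14504 = - \frac{67898430936}{103}$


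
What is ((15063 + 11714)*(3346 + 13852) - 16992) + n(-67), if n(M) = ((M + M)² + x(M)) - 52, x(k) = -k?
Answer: 460511825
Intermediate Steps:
n(M) = -52 - M + 4*M² (n(M) = ((M + M)² - M) - 52 = ((2*M)² - M) - 52 = (4*M² - M) - 52 = (-M + 4*M²) - 52 = -52 - M + 4*M²)
((15063 + 11714)*(3346 + 13852) - 16992) + n(-67) = ((15063 + 11714)*(3346 + 13852) - 16992) + (-52 - 1*(-67) + 4*(-67)²) = (26777*17198 - 16992) + (-52 + 67 + 4*4489) = (460510846 - 16992) + (-52 + 67 + 17956) = 460493854 + 17971 = 460511825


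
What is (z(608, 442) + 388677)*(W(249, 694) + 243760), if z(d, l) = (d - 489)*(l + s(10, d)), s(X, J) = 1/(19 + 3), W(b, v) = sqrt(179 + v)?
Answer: 107566512520 + 29124507*sqrt(97)/22 ≈ 1.0758e+11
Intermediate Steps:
s(X, J) = 1/22
z(d, l) = (-489 + d)*(1/22 + l) (z(d, l) = (d - 489)*(l + 1/22) = (-489 + d)*(1/22 + l))
(z(608, 442) + 388677)*(W(249, 694) + 243760) = ((-489/22 - 489*442 + (1/22)*608 + 608*442) + 388677)*(sqrt(179 + 694) + 243760) = ((-489/22 - 216138 + 304/11 + 268736) + 388677)*(sqrt(873) + 243760) = (1157275/22 + 388677)*(3*sqrt(97) + 243760) = 9708169*(243760 + 3*sqrt(97))/22 = 107566512520 + 29124507*sqrt(97)/22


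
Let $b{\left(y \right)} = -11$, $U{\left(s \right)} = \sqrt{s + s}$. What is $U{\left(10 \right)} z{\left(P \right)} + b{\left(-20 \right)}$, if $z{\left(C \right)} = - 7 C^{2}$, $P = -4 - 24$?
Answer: $-11 - 10976 \sqrt{5} \approx -24554.0$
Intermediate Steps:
$U{\left(s \right)} = \sqrt{2} \sqrt{s}$ ($U{\left(s \right)} = \sqrt{2 s} = \sqrt{2} \sqrt{s}$)
$P = -28$ ($P = -4 - 24 = -28$)
$U{\left(10 \right)} z{\left(P \right)} + b{\left(-20 \right)} = \sqrt{2} \sqrt{10} \left(- 7 \left(-28\right)^{2}\right) - 11 = 2 \sqrt{5} \left(\left(-7\right) 784\right) - 11 = 2 \sqrt{5} \left(-5488\right) - 11 = - 10976 \sqrt{5} - 11 = -11 - 10976 \sqrt{5}$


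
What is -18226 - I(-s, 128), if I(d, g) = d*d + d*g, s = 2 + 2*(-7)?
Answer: -19906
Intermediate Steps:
s = -12 (s = 2 - 14 = -12)
I(d, g) = d² + d*g
-18226 - I(-s, 128) = -18226 - (-1*(-12))*(-1*(-12) + 128) = -18226 - 12*(12 + 128) = -18226 - 12*140 = -18226 - 1*1680 = -18226 - 1680 = -19906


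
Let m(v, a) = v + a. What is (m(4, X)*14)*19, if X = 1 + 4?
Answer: 2394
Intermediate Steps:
X = 5
m(v, a) = a + v
(m(4, X)*14)*19 = ((5 + 4)*14)*19 = (9*14)*19 = 126*19 = 2394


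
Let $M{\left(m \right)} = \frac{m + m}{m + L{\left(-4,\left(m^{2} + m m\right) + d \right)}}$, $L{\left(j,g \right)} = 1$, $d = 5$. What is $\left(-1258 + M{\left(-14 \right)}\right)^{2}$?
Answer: $\frac{266538276}{169} \approx 1.5772 \cdot 10^{6}$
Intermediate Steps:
$M{\left(m \right)} = \frac{2 m}{1 + m}$ ($M{\left(m \right)} = \frac{m + m}{m + 1} = \frac{2 m}{1 + m}$)
$\left(-1258 + M{\left(-14 \right)}\right)^{2} = \left(-1258 + 2 \left(-14\right) \frac{1}{1 - 14}\right)^{2} = \left(-1258 + 2 \left(-14\right) \frac{1}{-13}\right)^{2} = \left(-1258 + 2 \left(-14\right) \left(- \frac{1}{13}\right)\right)^{2} = \left(-1258 + \frac{28}{13}\right)^{2} = \left(- \frac{16326}{13}\right)^{2} = \frac{266538276}{169}$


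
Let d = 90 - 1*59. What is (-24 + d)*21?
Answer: 147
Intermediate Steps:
d = 31 (d = 90 - 59 = 31)
(-24 + d)*21 = (-24 + 31)*21 = 7*21 = 147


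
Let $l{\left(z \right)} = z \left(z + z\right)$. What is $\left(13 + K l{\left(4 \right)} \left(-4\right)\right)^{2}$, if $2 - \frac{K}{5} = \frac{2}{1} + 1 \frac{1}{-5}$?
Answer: $13225$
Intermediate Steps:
$K = 1$ ($K = 10 - 5 \left(\frac{2}{1} + 1 \frac{1}{-5}\right) = 10 - 5 \left(2 \cdot 1 + 1 \left(- \frac{1}{5}\right)\right) = 10 - 5 \left(2 - \frac{1}{5}\right) = 10 - 9 = 1$)
$l{\left(z \right)} = 2 z^{2}$ ($l{\left(z \right)} = z 2 z = 2 z^{2}$)
$\left(13 + K l{\left(4 \right)} \left(-4\right)\right)^{2} = \left(13 + 1 \cdot 2 \cdot 4^{2} \left(-4\right)\right)^{2} = \left(13 + 1 \cdot 2 \cdot 16 \left(-4\right)\right)^{2} = \left(13 + 1 \cdot 32 \left(-4\right)\right)^{2} = \left(13 + 32 \left(-4\right)\right)^{2} = \left(13 - 128\right)^{2} = \left(-115\right)^{2} = 13225$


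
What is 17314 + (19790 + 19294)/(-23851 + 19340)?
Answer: 78064370/4511 ≈ 17305.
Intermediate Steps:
17314 + (19790 + 19294)/(-23851 + 19340) = 17314 + 39084/(-4511) = 17314 + 39084*(-1/4511) = 17314 - 39084/4511 = 78064370/4511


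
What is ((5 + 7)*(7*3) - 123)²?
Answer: 16641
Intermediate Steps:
((5 + 7)*(7*3) - 123)² = (12*21 - 123)² = (252 - 123)² = 129² = 16641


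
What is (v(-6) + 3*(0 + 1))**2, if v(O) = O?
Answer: 9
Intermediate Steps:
(v(-6) + 3*(0 + 1))**2 = (-6 + 3*(0 + 1))**2 = (-6 + 3*1)**2 = (-6 + 3)**2 = (-3)**2 = 9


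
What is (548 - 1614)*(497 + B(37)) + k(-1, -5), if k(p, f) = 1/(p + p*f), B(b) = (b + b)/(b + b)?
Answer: -2123471/4 ≈ -5.3087e+5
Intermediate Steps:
B(b) = 1 (B(b) = (2*b)/((2*b)) = (2*b)*(1/(2*b)) = 1)
k(p, f) = 1/(p + f*p)
(548 - 1614)*(497 + B(37)) + k(-1, -5) = (548 - 1614)*(497 + 1) + 1/((-1)*(1 - 5)) = -1066*498 - 1/(-4) = -530868 - 1*(-1/4) = -530868 + 1/4 = -2123471/4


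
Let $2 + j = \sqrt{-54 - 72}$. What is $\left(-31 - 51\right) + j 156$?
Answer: $-394 + 468 i \sqrt{14} \approx -394.0 + 1751.1 i$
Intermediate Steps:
$j = -2 + 3 i \sqrt{14}$ ($j = -2 + \sqrt{-54 - 72} = -2 + \sqrt{-126} = -2 + 3 i \sqrt{14} \approx -2.0 + 11.225 i$)
$\left(-31 - 51\right) + j 156 = \left(-31 - 51\right) + \left(-2 + 3 i \sqrt{14}\right) 156 = \left(-31 - 51\right) - \left(312 - 468 i \sqrt{14}\right) = -82 - \left(312 - 468 i \sqrt{14}\right) = -394 + 468 i \sqrt{14}$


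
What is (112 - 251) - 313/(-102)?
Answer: -13865/102 ≈ -135.93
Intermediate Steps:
(112 - 251) - 313/(-102) = -139 - 313*(-1/102) = -139 + 313/102 = -13865/102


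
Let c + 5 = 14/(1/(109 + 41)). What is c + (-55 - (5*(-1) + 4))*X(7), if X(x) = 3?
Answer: 1933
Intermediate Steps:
c = 2095 (c = -5 + 14/(1/(109 + 41)) = -5 + 14/(1/150) = -5 + 14*150 = -5 + 2100 = 2095)
c + (-55 - (5*(-1) + 4))*X(7) = 2095 + (-55 - (5*(-1) + 4))*3 = 2095 + (-55 - (-5 + 4))*3 = 2095 + (-55 - 1*(-1))*3 = 2095 + (-55 + 1)*3 = 2095 - 54*3 = 2095 - 162 = 1933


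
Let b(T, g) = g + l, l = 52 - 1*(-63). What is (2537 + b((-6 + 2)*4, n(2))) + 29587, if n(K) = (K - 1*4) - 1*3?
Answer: 32234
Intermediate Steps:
n(K) = -7 + K (n(K) = (K - 4) - 3 = (-4 + K) - 3 = -7 + K)
l = 115 (l = 52 + 63 = 115)
b(T, g) = 115 + g (b(T, g) = g + 115 = 115 + g)
(2537 + b((-6 + 2)*4, n(2))) + 29587 = (2537 + (115 + (-7 + 2))) + 29587 = (2537 + (115 - 5)) + 29587 = (2537 + 110) + 29587 = 2647 + 29587 = 32234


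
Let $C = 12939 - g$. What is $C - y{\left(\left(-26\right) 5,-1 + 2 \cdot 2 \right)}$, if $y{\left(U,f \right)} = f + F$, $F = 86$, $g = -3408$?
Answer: $16258$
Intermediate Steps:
$C = 16347$ ($C = 12939 - -3408 = 12939 + 3408 = 16347$)
$y{\left(U,f \right)} = 86 + f$ ($y{\left(U,f \right)} = f + 86 = 86 + f$)
$C - y{\left(\left(-26\right) 5,-1 + 2 \cdot 2 \right)} = 16347 - \left(86 + \left(-1 + 2 \cdot 2\right)\right) = 16347 - \left(86 + \left(-1 + 4\right)\right) = 16347 - \left(86 + 3\right) = 16347 - 89 = 16258$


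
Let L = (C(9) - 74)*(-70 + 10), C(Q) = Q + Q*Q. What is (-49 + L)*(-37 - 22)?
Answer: 59531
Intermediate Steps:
C(Q) = Q + Q**2
L = -960 (L = (9*(1 + 9) - 74)*(-70 + 10) = (9*10 - 74)*(-60) = (90 - 74)*(-60) = 16*(-60) = -960)
(-49 + L)*(-37 - 22) = (-49 - 960)*(-37 - 22) = -1009*(-59) = 59531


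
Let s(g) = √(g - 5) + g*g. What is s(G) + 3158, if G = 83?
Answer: 10047 + √78 ≈ 10056.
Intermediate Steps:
s(g) = g² + √(-5 + g) (s(g) = √(-5 + g) + g² = g² + √(-5 + g))
s(G) + 3158 = (83² + √(-5 + 83)) + 3158 = (6889 + √78) + 3158 = 10047 + √78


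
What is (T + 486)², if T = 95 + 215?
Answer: 633616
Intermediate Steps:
T = 310
(T + 486)² = (310 + 486)² = 796² = 633616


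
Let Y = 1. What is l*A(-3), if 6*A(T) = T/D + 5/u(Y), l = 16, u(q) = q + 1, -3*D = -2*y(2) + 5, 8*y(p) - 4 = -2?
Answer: 12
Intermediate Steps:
y(p) = ¼ (y(p) = ½ + (⅛)*(-2) = ½ - ¼ = ¼)
D = -3/2 (D = -(-2*¼ + 5)/3 = -(-½ + 5)/3 = -⅓*9/2 = -3/2 ≈ -1.5000)
u(q) = 1 + q
A(T) = 5/12 - T/9 (A(T) = (T/(-3/2) + 5/(1 + 1))/6 = (T*(-⅔) + 5/2)/6 = (-2*T/3 + 5*(½))/6 = (-2*T/3 + 5/2)/6 = (5/2 - 2*T/3)/6 = 5/12 - T/9)
l*A(-3) = 16*(5/12 - ⅑*(-3)) = 16*(5/12 + ⅓) = 16*(¾) = 12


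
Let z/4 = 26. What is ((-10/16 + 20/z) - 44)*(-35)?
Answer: 161735/104 ≈ 1555.1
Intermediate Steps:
z = 104 (z = 4*26 = 104)
((-10/16 + 20/z) - 44)*(-35) = ((-10/16 + 20/104) - 44)*(-35) = ((-10*1/16 + 20*(1/104)) - 44)*(-35) = ((-5/8 + 5/26) - 44)*(-35) = (-45/104 - 44)*(-35) = -4621/104*(-35) = 161735/104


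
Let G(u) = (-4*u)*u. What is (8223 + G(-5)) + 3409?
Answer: 11532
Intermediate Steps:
G(u) = -4*u²
(8223 + G(-5)) + 3409 = (8223 - 4*(-5)²) + 3409 = (8223 - 4*25) + 3409 = (8223 - 100) + 3409 = 8123 + 3409 = 11532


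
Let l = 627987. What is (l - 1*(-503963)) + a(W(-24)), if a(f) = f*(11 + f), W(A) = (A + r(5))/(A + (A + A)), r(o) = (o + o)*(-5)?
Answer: 1467023221/1296 ≈ 1.1320e+6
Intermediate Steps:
r(o) = -10*o (r(o) = (2*o)*(-5) = -10*o)
W(A) = (-50 + A)/(3*A) (W(A) = (A - 10*5)/(A + (A + A)) = (A - 50)/(A + 2*A) = (-50 + A)/((3*A)) = (-50 + A)*(1/(3*A)) = (-50 + A)/(3*A))
(l - 1*(-503963)) + a(W(-24)) = (627987 - 1*(-503963)) + ((⅓)*(-50 - 24)/(-24))*(11 + (⅓)*(-50 - 24)/(-24)) = (627987 + 503963) + ((⅓)*(-1/24)*(-74))*(11 + (⅓)*(-1/24)*(-74)) = 1131950 + 37*(11 + 37/36)/36 = 1131950 + (37/36)*(433/36) = 1131950 + 16021/1296 = 1467023221/1296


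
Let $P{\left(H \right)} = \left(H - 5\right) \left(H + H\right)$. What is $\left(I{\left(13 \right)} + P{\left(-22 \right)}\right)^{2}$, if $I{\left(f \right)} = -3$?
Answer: $1404225$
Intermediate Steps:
$P{\left(H \right)} = 2 H \left(-5 + H\right)$ ($P{\left(H \right)} = \left(-5 + H\right) 2 H = 2 H \left(-5 + H\right)$)
$\left(I{\left(13 \right)} + P{\left(-22 \right)}\right)^{2} = \left(-3 + 2 \left(-22\right) \left(-5 - 22\right)\right)^{2} = \left(-3 + 2 \left(-22\right) \left(-27\right)\right)^{2} = \left(-3 + 1188\right)^{2} = 1185^{2} = 1404225$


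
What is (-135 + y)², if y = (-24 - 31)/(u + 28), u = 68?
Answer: 169390225/9216 ≈ 18380.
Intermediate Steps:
y = -55/96 (y = (-24 - 31)/(68 + 28) = -55/96 ≈ -0.57292)
(-135 + y)² = (-135 - 55/96)² = (-13015/96)² = 169390225/9216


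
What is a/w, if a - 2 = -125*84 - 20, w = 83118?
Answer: -1753/13853 ≈ -0.12654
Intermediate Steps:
a = -10518 (a = 2 + (-125*84 - 20) = 2 + (-10500 - 20) = 2 - 10520 = -10518)
a/w = -10518/83118 = -10518*1/83118 = -1753/13853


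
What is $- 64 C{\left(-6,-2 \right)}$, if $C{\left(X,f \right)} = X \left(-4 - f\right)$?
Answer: $-768$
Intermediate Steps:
$- 64 C{\left(-6,-2 \right)} = - 64 \left(\left(-1\right) \left(-6\right) \left(4 - 2\right)\right) = - 64 \left(\left(-1\right) \left(-6\right) 2\right) = \left(-64\right) 12 = -768$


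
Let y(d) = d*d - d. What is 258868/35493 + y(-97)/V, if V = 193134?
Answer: 8388934795/1142484177 ≈ 7.3427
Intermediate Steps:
y(d) = d**2 - d
258868/35493 + y(-97)/V = 258868/35493 - 97*(-1 - 97)/193134 = 258868*(1/35493) - 97*(-98)*(1/193134) = 258868/35493 + 9506*(1/193134) = 258868/35493 + 4753/96567 = 8388934795/1142484177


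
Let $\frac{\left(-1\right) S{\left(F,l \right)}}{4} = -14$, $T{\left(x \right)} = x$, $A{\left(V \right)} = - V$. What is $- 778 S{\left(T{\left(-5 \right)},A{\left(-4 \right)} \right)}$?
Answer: $-43568$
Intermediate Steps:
$S{\left(F,l \right)} = 56$ ($S{\left(F,l \right)} = \left(-4\right) \left(-14\right) = 56$)
$- 778 S{\left(T{\left(-5 \right)},A{\left(-4 \right)} \right)} = \left(-778\right) 56 = -43568$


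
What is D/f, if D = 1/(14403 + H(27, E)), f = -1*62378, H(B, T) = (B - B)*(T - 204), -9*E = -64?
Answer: -1/898430334 ≈ -1.1131e-9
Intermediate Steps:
E = 64/9 (E = -1/9*(-64) = 64/9 ≈ 7.1111)
H(B, T) = 0 (H(B, T) = 0*(-204 + T) = 0)
f = -62378
D = 1/14403 (D = 1/(14403 + 0) = 1/14403 ≈ 6.9430e-5)
D/f = (1/14403)/(-62378) = (1/14403)*(-1/62378) = -1/898430334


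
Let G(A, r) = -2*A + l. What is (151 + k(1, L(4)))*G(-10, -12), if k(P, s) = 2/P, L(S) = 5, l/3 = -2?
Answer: 2142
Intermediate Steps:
l = -6 (l = 3*(-2) = -6)
G(A, r) = -6 - 2*A (G(A, r) = -2*A - 6 = -6 - 2*A)
(151 + k(1, L(4)))*G(-10, -12) = (151 + 2/1)*(-6 - 2*(-10)) = (151 + 2*1)*(-6 + 20) = (151 + 2)*14 = 153*14 = 2142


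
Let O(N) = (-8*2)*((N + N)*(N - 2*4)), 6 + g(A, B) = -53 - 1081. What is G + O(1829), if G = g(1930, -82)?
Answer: -106580628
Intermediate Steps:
g(A, B) = -1140 (g(A, B) = -6 + (-53 - 1081) = -6 - 1134 = -1140)
G = -1140
O(N) = -32*N*(-8 + N) (O(N) = -16*2*N*(N - 8) = -16*2*N*(-8 + N) = -32*N*(-8 + N))
G + O(1829) = -1140 + 32*1829*(8 - 1*1829) = -1140 + 32*1829*(8 - 1829) = -1140 + 32*1829*(-1821) = -1140 - 106579488 = -106580628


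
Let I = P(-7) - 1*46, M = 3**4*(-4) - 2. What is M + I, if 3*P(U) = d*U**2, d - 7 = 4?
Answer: -577/3 ≈ -192.33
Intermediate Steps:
d = 11 (d = 7 + 4 = 11)
P(U) = 11*U**2/3 (P(U) = (11*U**2)/3 = 11*U**2/3)
M = -326 (M = 81*(-4) - 2 = -324 - 2 = -326)
I = 401/3 (I = (11/3)*(-7)**2 - 1*46 = (11/3)*49 - 46 = 539/3 - 46 = 401/3 ≈ 133.67)
M + I = -326 + 401/3 = -577/3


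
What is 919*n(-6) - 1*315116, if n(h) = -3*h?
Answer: -298574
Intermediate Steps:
919*n(-6) - 1*315116 = 919*(-3*(-6)) - 1*315116 = 919*18 - 315116 = 16542 - 315116 = -298574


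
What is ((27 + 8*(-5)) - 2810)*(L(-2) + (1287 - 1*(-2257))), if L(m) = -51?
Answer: -9860739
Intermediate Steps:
((27 + 8*(-5)) - 2810)*(L(-2) + (1287 - 1*(-2257))) = ((27 + 8*(-5)) - 2810)*(-51 + (1287 - 1*(-2257))) = ((27 - 40) - 2810)*(-51 + (1287 + 2257)) = (-13 - 2810)*(-51 + 3544) = -2823*3493 = -9860739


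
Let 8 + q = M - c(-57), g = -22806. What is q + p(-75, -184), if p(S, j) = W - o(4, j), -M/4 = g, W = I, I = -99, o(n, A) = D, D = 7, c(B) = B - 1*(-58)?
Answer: 91109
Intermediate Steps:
c(B) = 58 + B (c(B) = B + 58 = 58 + B)
o(n, A) = 7
W = -99
M = 91224 (M = -4*(-22806) = 91224)
p(S, j) = -106 (p(S, j) = -99 - 1*7 = -99 - 7 = -106)
q = 91215 (q = -8 + (91224 - (58 - 57)) = -8 + (91224 - 1*1) = -8 + (91224 - 1) = -8 + 91223 = 91215)
q + p(-75, -184) = 91215 - 106 = 91109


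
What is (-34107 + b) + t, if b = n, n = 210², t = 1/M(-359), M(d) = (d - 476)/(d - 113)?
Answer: 8344627/835 ≈ 9993.6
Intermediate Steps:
M(d) = (-476 + d)/(-113 + d)
t = 472/835 (t = 1/((-476 - 359)/(-113 - 359)) = 1/(-835/(-472)) = 1/(-1/472*(-835)) = 1/(835/472) = 472/835 ≈ 0.56527)
n = 44100
b = 44100
(-34107 + b) + t = (-34107 + 44100) + 472/835 = 9993 + 472/835 = 8344627/835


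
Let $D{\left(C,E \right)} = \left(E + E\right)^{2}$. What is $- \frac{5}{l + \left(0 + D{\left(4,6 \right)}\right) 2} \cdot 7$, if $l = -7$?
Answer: $- \frac{35}{281} \approx -0.12456$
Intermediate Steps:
$D{\left(C,E \right)} = 4 E^{2}$ ($D{\left(C,E \right)} = \left(2 E\right)^{2} = 4 E^{2}$)
$- \frac{5}{l + \left(0 + D{\left(4,6 \right)}\right) 2} \cdot 7 = - \frac{5}{-7 + \left(0 + 4 \cdot 6^{2}\right) 2} \cdot 7 = - \frac{5}{-7 + \left(0 + 4 \cdot 36\right) 2} \cdot 7 = - \frac{5}{-7 + \left(0 + 144\right) 2} \cdot 7 = - \frac{5}{-7 + 144 \cdot 2} \cdot 7 = - \frac{5}{-7 + 288} \cdot 7 = - \frac{5}{281} \cdot 7 = \left(-5\right) \frac{1}{281} \cdot 7 = \left(- \frac{5}{281}\right) 7 = - \frac{35}{281}$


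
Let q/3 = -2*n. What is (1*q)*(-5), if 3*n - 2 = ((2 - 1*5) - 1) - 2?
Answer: -40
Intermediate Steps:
n = -4/3 (n = ⅔ + (((2 - 1*5) - 1) - 2)/3 = ⅔ + (((2 - 5) - 1) - 2)/3 = ⅔ + ((-3 - 1) - 2)/3 = ⅔ + (-4 - 2)/3 = ⅔ + (⅓)*(-6) = ⅔ - 2 = -4/3 ≈ -1.3333)
q = 8 (q = 3*(-2*(-4/3)) = 3*(8/3) = 8)
(1*q)*(-5) = (1*8)*(-5) = 8*(-5) = -40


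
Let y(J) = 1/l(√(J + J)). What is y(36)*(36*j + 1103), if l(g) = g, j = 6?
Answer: 1319*√2/12 ≈ 155.45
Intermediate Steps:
y(J) = √2/(2*√J) (y(J) = 1/(√(J + J)) = 1/(√(2*J)) = 1/(√2*√J) = √2/(2*√J))
y(36)*(36*j + 1103) = (√2/(2*√36))*(36*6 + 1103) = ((½)*√2*(⅙))*(216 + 1103) = (√2/12)*1319 = 1319*√2/12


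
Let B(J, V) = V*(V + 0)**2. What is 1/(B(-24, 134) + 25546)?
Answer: 1/2431650 ≈ 4.1124e-7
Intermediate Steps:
B(J, V) = V**3 (B(J, V) = V*V**2 = V**3)
1/(B(-24, 134) + 25546) = 1/(134**3 + 25546) = 1/(2406104 + 25546) = 1/2431650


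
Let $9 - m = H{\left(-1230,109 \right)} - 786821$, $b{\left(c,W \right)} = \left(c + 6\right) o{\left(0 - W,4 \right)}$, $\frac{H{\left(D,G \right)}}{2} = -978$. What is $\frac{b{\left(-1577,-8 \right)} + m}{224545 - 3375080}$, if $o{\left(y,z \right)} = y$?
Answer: $- \frac{776218}{3150535} \approx -0.24638$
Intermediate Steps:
$H{\left(D,G \right)} = -1956$ ($H{\left(D,G \right)} = 2 \left(-978\right) = -1956$)
$b{\left(c,W \right)} = - W \left(6 + c\right)$ ($b{\left(c,W \right)} = \left(c + 6\right) \left(0 - W\right) = \left(6 + c\right) \left(- W\right) = - W \left(6 + c\right)$)
$m = 788786$ ($m = 9 - \left(-1956 - 786821\right) = 9 - -788777 = 9 + 788777 = 788786$)
$\frac{b{\left(-1577,-8 \right)} + m}{224545 - 3375080} = \frac{\left(-1\right) \left(-8\right) \left(6 - 1577\right) + 788786}{224545 - 3375080} = \frac{\left(-1\right) \left(-8\right) \left(-1571\right) + 788786}{-3150535} = \left(-12568 + 788786\right) \left(- \frac{1}{3150535}\right) = 776218 \left(- \frac{1}{3150535}\right) = - \frac{776218}{3150535}$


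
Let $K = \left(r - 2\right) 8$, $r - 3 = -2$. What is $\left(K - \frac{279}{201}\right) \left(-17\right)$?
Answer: $\frac{10693}{67} \approx 159.6$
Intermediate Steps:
$r = 1$ ($r = 3 - 2 = 1$)
$K = -8$ ($K = \left(1 - 2\right) 8 = \left(-1\right) 8 = -8$)
$\left(K - \frac{279}{201}\right) \left(-17\right) = \left(-8 - \frac{279}{201}\right) \left(-17\right) = \left(-8 - \frac{93}{67}\right) \left(-17\right) = \left(- \frac{629}{67}\right) \left(-17\right) = \frac{10693}{67}$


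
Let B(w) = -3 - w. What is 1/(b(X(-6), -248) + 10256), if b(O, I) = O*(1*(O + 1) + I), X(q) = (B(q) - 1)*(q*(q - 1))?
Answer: -1/3436 ≈ -0.00029104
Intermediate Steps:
X(q) = q*(-1 + q)*(-4 - q) (X(q) = ((-3 - q) - 1)*(q*(q - 1)) = (-4 - q)*(q*(-1 + q)) = q*(-1 + q)*(-4 - q))
b(O, I) = O*(1 + I + O) (b(O, I) = O*(1*(1 + O) + I) = O*((1 + O) + I) = O*(1 + I + O))
1/(b(X(-6), -248) + 10256) = 1/((-1*(-6)*(-4 - 6*(3 - 6)))*(1 - 248 - 1*(-6)*(-4 - 6*(3 - 6))) + 10256) = 1/((-1*(-6)*(-4 - 6*(-3)))*(1 - 248 - 1*(-6)*(-4 - 6*(-3))) + 10256) = 1/((-1*(-6)*(-4 + 18))*(1 - 248 - 1*(-6)*(-4 + 18)) + 10256) = 1/((-1*(-6)*14)*(1 - 248 - 1*(-6)*14) + 10256) = 1/(84*(1 - 248 + 84) + 10256) = 1/(84*(-163) + 10256) = 1/(-13692 + 10256) = 1/(-3436) = -1/3436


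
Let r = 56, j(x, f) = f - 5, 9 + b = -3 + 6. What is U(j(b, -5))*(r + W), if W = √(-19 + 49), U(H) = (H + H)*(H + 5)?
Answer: 5600 + 100*√30 ≈ 6147.7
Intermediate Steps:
b = -6 (b = -9 + (-3 + 6) = -9 + 3 = -6)
j(x, f) = -5 + f
U(H) = 2*H*(5 + H) (U(H) = (2*H)*(5 + H) = 2*H*(5 + H))
W = √30 ≈ 5.4772
U(j(b, -5))*(r + W) = (2*(-5 - 5)*(5 + (-5 - 5)))*(56 + √30) = (2*(-10)*(5 - 10))*(56 + √30) = (2*(-10)*(-5))*(56 + √30) = 100*(56 + √30) = 5600 + 100*√30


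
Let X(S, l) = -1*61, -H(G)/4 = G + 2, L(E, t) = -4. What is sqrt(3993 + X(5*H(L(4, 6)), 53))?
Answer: 2*sqrt(983) ≈ 62.706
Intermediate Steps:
H(G) = -8 - 4*G (H(G) = -4*(G + 2) = -4*(2 + G) = -8 - 4*G)
X(S, l) = -61
sqrt(3993 + X(5*H(L(4, 6)), 53)) = sqrt(3993 - 61) = sqrt(3932) = 2*sqrt(983)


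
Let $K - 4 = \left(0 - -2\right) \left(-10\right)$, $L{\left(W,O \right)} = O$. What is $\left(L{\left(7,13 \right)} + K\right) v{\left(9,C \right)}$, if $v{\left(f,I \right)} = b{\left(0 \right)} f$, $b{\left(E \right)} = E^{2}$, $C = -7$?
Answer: $0$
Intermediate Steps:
$K = -16$ ($K = 4 + \left(0 - -2\right) \left(-10\right) = 4 + \left(0 + 2\right) \left(-10\right) = 4 + 2 \left(-10\right) = 4 - 20 = -16$)
$v{\left(f,I \right)} = 0$ ($v{\left(f,I \right)} = 0^{2} f = 0 f = 0$)
$\left(L{\left(7,13 \right)} + K\right) v{\left(9,C \right)} = \left(13 - 16\right) 0 = \left(-3\right) 0 = 0$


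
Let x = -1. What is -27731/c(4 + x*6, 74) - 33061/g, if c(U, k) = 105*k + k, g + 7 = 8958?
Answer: -507550665/70211644 ≈ -7.2289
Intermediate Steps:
g = 8951 (g = -7 + 8958 = 8951)
c(U, k) = 106*k
-27731/c(4 + x*6, 74) - 33061/g = -27731/(106*74) - 33061/8951 = -27731/7844 - 33061*1/8951 = -27731*1/7844 - 33061/8951 = -27731/7844 - 33061/8951 = -507550665/70211644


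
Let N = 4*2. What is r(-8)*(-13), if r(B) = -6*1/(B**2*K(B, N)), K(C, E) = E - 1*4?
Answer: 39/128 ≈ 0.30469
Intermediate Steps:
N = 8
K(C, E) = -4 + E (K(C, E) = E - 4 = -4 + E)
r(B) = -3/(2*B**2) (r(B) = -6*1/(B**2*(-4 + 8)) = -6*1/(4*B**2) = -3/(2*B**2))
r(-8)*(-13) = -3/2/(-8)**2*(-13) = -3/2*1/64*(-13) = -3/128*(-13) = 39/128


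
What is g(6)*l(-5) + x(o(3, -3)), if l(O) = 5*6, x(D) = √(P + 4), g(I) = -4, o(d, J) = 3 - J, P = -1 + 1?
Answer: -118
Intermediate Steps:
P = 0
x(D) = 2 (x(D) = √(0 + 4) = √4 = 2)
l(O) = 30
g(6)*l(-5) + x(o(3, -3)) = -4*30 + 2 = -120 + 2 = -118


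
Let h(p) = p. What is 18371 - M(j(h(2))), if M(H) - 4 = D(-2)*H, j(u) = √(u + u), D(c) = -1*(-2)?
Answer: 18363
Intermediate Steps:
D(c) = 2
j(u) = √2*√u (j(u) = √(2*u) = √2*√u)
M(H) = 4 + 2*H
18371 - M(j(h(2))) = 18371 - (4 + 2*(√2*√2)) = 18371 - (4 + 2*2) = 18371 - (4 + 4) = 18371 - 1*8 = 18371 - 8 = 18363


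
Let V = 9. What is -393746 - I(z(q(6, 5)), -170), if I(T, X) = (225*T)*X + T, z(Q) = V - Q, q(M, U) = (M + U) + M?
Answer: -699738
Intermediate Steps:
q(M, U) = U + 2*M
z(Q) = 9 - Q
I(T, X) = T + 225*T*X (I(T, X) = 225*T*X + T = T + 225*T*X)
-393746 - I(z(q(6, 5)), -170) = -393746 - (9 - (5 + 2*6))*(1 + 225*(-170)) = -393746 - (9 - (5 + 12))*(1 - 38250) = -393746 - (9 - 1*17)*(-38249) = -393746 - (9 - 17)*(-38249) = -393746 - (-8)*(-38249) = -393746 - 1*305992 = -393746 - 305992 = -699738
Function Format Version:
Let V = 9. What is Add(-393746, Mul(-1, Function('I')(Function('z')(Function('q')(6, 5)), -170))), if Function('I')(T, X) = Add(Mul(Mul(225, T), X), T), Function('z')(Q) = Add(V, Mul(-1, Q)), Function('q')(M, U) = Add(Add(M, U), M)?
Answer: -699738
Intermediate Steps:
Function('q')(M, U) = Add(U, Mul(2, M))
Function('z')(Q) = Add(9, Mul(-1, Q))
Function('I')(T, X) = Add(T, Mul(225, T, X)) (Function('I')(T, X) = Add(Mul(225, T, X), T) = Add(T, Mul(225, T, X)))
Add(-393746, Mul(-1, Function('I')(Function('z')(Function('q')(6, 5)), -170))) = Add(-393746, Mul(-1, Mul(Add(9, Mul(-1, Add(5, Mul(2, 6)))), Add(1, Mul(225, -170))))) = Add(-393746, Mul(-1, Mul(Add(9, Mul(-1, Add(5, 12))), Add(1, -38250)))) = Add(-393746, Mul(-1, Mul(Add(9, Mul(-1, 17)), -38249))) = Add(-393746, Mul(-1, Mul(Add(9, -17), -38249))) = Add(-393746, Mul(-1, Mul(-8, -38249))) = Add(-393746, Mul(-1, 305992)) = Add(-393746, -305992) = -699738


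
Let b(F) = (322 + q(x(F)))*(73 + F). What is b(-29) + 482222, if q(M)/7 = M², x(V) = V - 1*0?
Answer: 755418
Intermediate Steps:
x(V) = V (x(V) = V + 0 = V)
q(M) = 7*M²
b(F) = (73 + F)*(322 + 7*F²) (b(F) = (322 + 7*F²)*(73 + F) = (73 + F)*(322 + 7*F²))
b(-29) + 482222 = (23506 + 7*(-29)³ + 322*(-29) + 511*(-29)²) + 482222 = (23506 + 7*(-24389) - 9338 + 511*841) + 482222 = (23506 - 170723 - 9338 + 429751) + 482222 = 273196 + 482222 = 755418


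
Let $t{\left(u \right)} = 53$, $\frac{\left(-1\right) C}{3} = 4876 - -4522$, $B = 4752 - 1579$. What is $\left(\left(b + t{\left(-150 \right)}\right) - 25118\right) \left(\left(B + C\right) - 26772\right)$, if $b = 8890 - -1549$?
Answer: $757524418$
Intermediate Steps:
$B = 3173$ ($B = 4752 - 1579 = 3173$)
$C = -28194$ ($C = - 3 \left(4876 - -4522\right) = - 3 \left(4876 + 4522\right) = \left(-3\right) 9398 = -28194$)
$b = 10439$ ($b = 8890 + 1549 = 10439$)
$\left(\left(b + t{\left(-150 \right)}\right) - 25118\right) \left(\left(B + C\right) - 26772\right) = \left(\left(10439 + 53\right) - 25118\right) \left(\left(3173 - 28194\right) - 26772\right) = \left(10492 - 25118\right) \left(-25021 - 26772\right) = \left(-14626\right) \left(-51793\right) = 757524418$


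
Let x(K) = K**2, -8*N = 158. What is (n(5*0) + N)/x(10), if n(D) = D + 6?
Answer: -11/80 ≈ -0.13750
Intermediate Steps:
N = -79/4 (N = -1/8*158 = -79/4 ≈ -19.750)
n(D) = 6 + D
(n(5*0) + N)/x(10) = ((6 + 5*0) - 79/4)/(10**2) = ((6 + 0) - 79/4)/100 = (6 - 79/4)/100 = (1/100)*(-55/4) = -11/80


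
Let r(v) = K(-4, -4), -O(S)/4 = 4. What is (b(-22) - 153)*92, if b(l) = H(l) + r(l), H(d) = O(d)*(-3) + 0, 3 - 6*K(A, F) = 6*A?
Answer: -9246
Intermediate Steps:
K(A, F) = ½ - A
O(S) = -16 (O(S) = -4*4 = -16)
r(v) = 9/2 (r(v) = ½ - 1*(-4) = ½ + 4 = 9/2)
H(d) = 48 (H(d) = -16*(-3) + 0 = 48 + 0 = 48)
b(l) = 105/2 (b(l) = 48 + 9/2 = 105/2)
(b(-22) - 153)*92 = (105/2 - 153)*92 = -201/2*92 = -9246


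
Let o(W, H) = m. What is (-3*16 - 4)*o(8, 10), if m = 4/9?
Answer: -208/9 ≈ -23.111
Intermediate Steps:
m = 4/9 (m = 4*(⅑) = 4/9 ≈ 0.44444)
o(W, H) = 4/9
(-3*16 - 4)*o(8, 10) = (-3*16 - 4)*(4/9) = (-48 - 4)*(4/9) = -52*4/9 = -208/9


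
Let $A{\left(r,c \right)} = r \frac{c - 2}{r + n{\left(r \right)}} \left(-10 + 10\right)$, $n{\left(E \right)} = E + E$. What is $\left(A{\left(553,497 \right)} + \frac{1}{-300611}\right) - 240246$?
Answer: $- \frac{72220590307}{300611} \approx -2.4025 \cdot 10^{5}$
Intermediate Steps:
$n{\left(E \right)} = 2 E$
$A{\left(r,c \right)} = 0$ ($A{\left(r,c \right)} = r \frac{c - 2}{r + 2 r} \left(-10 + 10\right) = r \frac{-2 + c}{3 r} 0 = \left(- \frac{2}{3} + \frac{c}{3}\right) 0 = 0$)
$\left(A{\left(553,497 \right)} + \frac{1}{-300611}\right) - 240246 = \left(0 + \frac{1}{-300611}\right) - 240246 = \left(0 - \frac{1}{300611}\right) - 240246 = - \frac{1}{300611} - 240246 = - \frac{72220590307}{300611}$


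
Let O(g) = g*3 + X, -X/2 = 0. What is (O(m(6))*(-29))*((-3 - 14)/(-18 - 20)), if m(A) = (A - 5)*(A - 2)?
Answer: -2958/19 ≈ -155.68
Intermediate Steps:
X = 0 (X = -2*0 = 0)
m(A) = (-5 + A)*(-2 + A)
O(g) = 3*g (O(g) = g*3 + 0 = 3*g + 0 = 3*g)
(O(m(6))*(-29))*((-3 - 14)/(-18 - 20)) = ((3*(10 + 6² - 7*6))*(-29))*((-3 - 14)/(-18 - 20)) = ((3*(10 + 36 - 42))*(-29))*(-17/(-38)) = ((3*4)*(-29))*(-17*(-1/38)) = (12*(-29))*(17/38) = -348*17/38 = -2958/19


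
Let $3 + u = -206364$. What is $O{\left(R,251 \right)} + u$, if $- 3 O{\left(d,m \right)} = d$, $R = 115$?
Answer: $- \frac{619216}{3} \approx -2.0641 \cdot 10^{5}$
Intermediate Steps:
$O{\left(d,m \right)} = - \frac{d}{3}$
$u = -206367$ ($u = -3 - 206364 = -206367$)
$O{\left(R,251 \right)} + u = \left(- \frac{1}{3}\right) 115 - 206367 = - \frac{115}{3} - 206367 = - \frac{619216}{3}$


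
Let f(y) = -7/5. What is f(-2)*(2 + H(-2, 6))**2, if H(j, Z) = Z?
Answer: -448/5 ≈ -89.600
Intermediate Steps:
f(y) = -7/5 (f(y) = -7*1/5 = -7/5)
f(-2)*(2 + H(-2, 6))**2 = -7*(2 + 6)**2/5 = -7/5*8**2 = -7/5*64 = -448/5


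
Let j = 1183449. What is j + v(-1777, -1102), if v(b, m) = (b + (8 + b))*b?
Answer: 7484691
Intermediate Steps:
v(b, m) = b*(8 + 2*b) (v(b, m) = (8 + 2*b)*b = b*(8 + 2*b))
j + v(-1777, -1102) = 1183449 + 2*(-1777)*(4 - 1777) = 1183449 + 2*(-1777)*(-1773) = 1183449 + 6301242 = 7484691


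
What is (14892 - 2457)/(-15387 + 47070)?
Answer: 4145/10561 ≈ 0.39248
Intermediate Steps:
(14892 - 2457)/(-15387 + 47070) = 12435/31683 = 12435*(1/31683) = 4145/10561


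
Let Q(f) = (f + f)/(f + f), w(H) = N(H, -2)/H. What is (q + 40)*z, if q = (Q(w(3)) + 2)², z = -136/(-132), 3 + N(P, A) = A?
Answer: 1666/33 ≈ 50.485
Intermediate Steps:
N(P, A) = -3 + A
z = 34/33 (z = -136*(-1/132) = 34/33 ≈ 1.0303)
w(H) = -5/H (w(H) = (-3 - 2)/H = -5/H)
Q(f) = 1 (Q(f) = (2*f)/((2*f)) = (2*f)*(1/(2*f)) = 1)
q = 9 (q = (1 + 2)² = 3² = 9)
(q + 40)*z = (9 + 40)*(34/33) = 49*(34/33) = 1666/33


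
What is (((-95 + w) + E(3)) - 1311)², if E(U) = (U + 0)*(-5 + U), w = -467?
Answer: 3530641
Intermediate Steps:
E(U) = U*(-5 + U)
(((-95 + w) + E(3)) - 1311)² = (((-95 - 467) + 3*(-5 + 3)) - 1311)² = ((-562 + 3*(-2)) - 1311)² = ((-562 - 6) - 1311)² = (-568 - 1311)² = (-1879)² = 3530641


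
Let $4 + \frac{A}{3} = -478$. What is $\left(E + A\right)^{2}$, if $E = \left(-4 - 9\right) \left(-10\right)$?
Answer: $1731856$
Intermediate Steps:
$A = -1446$ ($A = -12 + 3 \left(-478\right) = -12 - 1434 = -1446$)
$E = 130$ ($E = \left(-13\right) \left(-10\right) = 130$)
$\left(E + A\right)^{2} = \left(130 - 1446\right)^{2} = \left(-1316\right)^{2} = 1731856$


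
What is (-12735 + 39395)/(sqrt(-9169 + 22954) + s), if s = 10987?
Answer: 73228355/30175096 - 6665*sqrt(13785)/30175096 ≈ 2.4008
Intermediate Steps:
(-12735 + 39395)/(sqrt(-9169 + 22954) + s) = (-12735 + 39395)/(sqrt(-9169 + 22954) + 10987) = 26660/(sqrt(13785) + 10987) = 26660/(10987 + sqrt(13785))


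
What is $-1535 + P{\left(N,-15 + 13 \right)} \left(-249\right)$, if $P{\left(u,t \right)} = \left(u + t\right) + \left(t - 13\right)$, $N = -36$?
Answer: $11662$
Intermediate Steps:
$P{\left(u,t \right)} = -13 + u + 2 t$ ($P{\left(u,t \right)} = \left(t + u\right) + \left(-13 + t\right) = -13 + u + 2 t$)
$-1535 + P{\left(N,-15 + 13 \right)} \left(-249\right) = -1535 + \left(-13 - 36 + 2 \left(-15 + 13\right)\right) \left(-249\right) = -1535 + \left(-13 - 36 + 2 \left(-2\right)\right) \left(-249\right) = -1535 + \left(-13 - 36 - 4\right) \left(-249\right) = -1535 - -13197 = -1535 + 13197 = 11662$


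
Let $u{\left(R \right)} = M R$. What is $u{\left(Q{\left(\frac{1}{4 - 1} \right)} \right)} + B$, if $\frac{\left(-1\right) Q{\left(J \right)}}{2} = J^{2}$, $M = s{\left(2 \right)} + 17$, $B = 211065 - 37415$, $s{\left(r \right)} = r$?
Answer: $\frac{1562812}{9} \approx 1.7365 \cdot 10^{5}$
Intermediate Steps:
$B = 173650$
$M = 19$ ($M = 2 + 17 = 19$)
$Q{\left(J \right)} = - 2 J^{2}$
$u{\left(R \right)} = 19 R$
$u{\left(Q{\left(\frac{1}{4 - 1} \right)} \right)} + B = 19 \left(- 2 \left(\frac{1}{4 - 1}\right)^{2}\right) + 173650 = 19 \left(- 2 \left(\frac{1}{3}\right)^{2}\right) + 173650 = 19 \left(- \frac{2}{9}\right) + 173650 = - \frac{38}{9} + 173650 = \frac{1562812}{9}$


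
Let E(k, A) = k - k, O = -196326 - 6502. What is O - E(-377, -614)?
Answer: -202828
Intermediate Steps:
O = -202828
E(k, A) = 0
O - E(-377, -614) = -202828 - 1*0 = -202828 + 0 = -202828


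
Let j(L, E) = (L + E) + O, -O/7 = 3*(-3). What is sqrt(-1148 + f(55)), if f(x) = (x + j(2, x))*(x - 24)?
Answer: sqrt(4277) ≈ 65.399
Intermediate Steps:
O = 63 (O = -21*(-3) = -7*(-9) = 63)
j(L, E) = 63 + E + L (j(L, E) = (L + E) + 63 = (E + L) + 63 = 63 + E + L)
f(x) = (-24 + x)*(65 + 2*x) (f(x) = (x + (63 + x + 2))*(x - 24) = (x + (65 + x))*(-24 + x) = (65 + 2*x)*(-24 + x) = (-24 + x)*(65 + 2*x))
sqrt(-1148 + f(55)) = sqrt(-1148 + (-1560 + 2*55**2 + 17*55)) = sqrt(-1148 + (-1560 + 2*3025 + 935)) = sqrt(-1148 + (-1560 + 6050 + 935)) = sqrt(-1148 + 5425) = sqrt(4277)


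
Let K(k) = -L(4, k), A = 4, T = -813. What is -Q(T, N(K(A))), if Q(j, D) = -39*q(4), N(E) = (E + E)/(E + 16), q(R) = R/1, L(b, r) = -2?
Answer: 156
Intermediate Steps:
K(k) = 2 (K(k) = -1*(-2) = 2)
q(R) = R (q(R) = R*1 = R)
N(E) = 2*E/(16 + E) (N(E) = (2*E)/(16 + E) = 2*E/(16 + E))
Q(j, D) = -156 (Q(j, D) = -39*4 = -156)
-Q(T, N(K(A))) = -1*(-156) = 156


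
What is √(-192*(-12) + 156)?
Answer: 2*√615 ≈ 49.598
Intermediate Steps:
√(-192*(-12) + 156) = √(2304 + 156) = √2460 = 2*√615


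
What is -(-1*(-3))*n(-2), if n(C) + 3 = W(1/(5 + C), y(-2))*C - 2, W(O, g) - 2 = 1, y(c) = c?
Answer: 33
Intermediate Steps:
W(O, g) = 3 (W(O, g) = 2 + 1 = 3)
n(C) = -5 + 3*C (n(C) = -3 + (3*C - 2) = -3 + (-2 + 3*C) = -5 + 3*C)
-(-1*(-3))*n(-2) = -(-1*(-3))*(-5 + 3*(-2)) = -3*(-5 - 6) = -3*(-11) = -1*(-33) = 33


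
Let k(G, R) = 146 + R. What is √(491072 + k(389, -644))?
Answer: √490574 ≈ 700.41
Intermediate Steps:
√(491072 + k(389, -644)) = √(491072 + (146 - 644)) = √(491072 - 498) = √490574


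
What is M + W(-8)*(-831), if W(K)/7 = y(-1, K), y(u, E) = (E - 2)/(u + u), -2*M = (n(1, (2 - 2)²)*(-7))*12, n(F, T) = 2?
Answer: -29001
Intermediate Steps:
M = 84 (M = -2*(-7)*12/2 = -(-7)*12 = -½*(-168) = 84)
y(u, E) = (-2 + E)/(2*u) (y(u, E) = (-2 + E)/((2*u)) = (-2 + E)*(1/(2*u)) = (-2 + E)/(2*u))
W(K) = 7 - 7*K/2 (W(K) = 7*((½)*(-2 + K)/(-1)) = 7*((½)*(-1)*(-2 + K)) = 7*(1 - K/2) = 7 - 7*K/2)
M + W(-8)*(-831) = 84 + (7 - 7/2*(-8))*(-831) = 84 + (7 + 28)*(-831) = 84 + 35*(-831) = 84 - 29085 = -29001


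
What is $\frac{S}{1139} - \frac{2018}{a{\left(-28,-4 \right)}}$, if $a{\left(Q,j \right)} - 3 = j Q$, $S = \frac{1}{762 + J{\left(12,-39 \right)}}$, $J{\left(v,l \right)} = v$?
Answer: $- \frac{1779040433}{101382390} \approx -17.548$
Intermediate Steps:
$S = \frac{1}{774}$ ($S = \frac{1}{762 + 12} = \frac{1}{774} \approx 0.001292$)
$a{\left(Q,j \right)} = 3 + Q j$ ($a{\left(Q,j \right)} = 3 + j Q = 3 + Q j$)
$\frac{S}{1139} - \frac{2018}{a{\left(-28,-4 \right)}} = \frac{1}{774 \cdot 1139} - \frac{2018}{3 - -112} = \frac{1}{774} \cdot \frac{1}{1139} - \frac{2018}{3 + 112} = \frac{1}{881586} - \frac{2018}{115} = - \frac{1779040433}{101382390}$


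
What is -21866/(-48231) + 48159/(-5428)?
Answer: -95829047/11382516 ≈ -8.4190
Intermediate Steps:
-21866/(-48231) + 48159/(-5428) = -21866*(-1/48231) + 48159*(-1/5428) = 21866/48231 - 48159/5428 = -95829047/11382516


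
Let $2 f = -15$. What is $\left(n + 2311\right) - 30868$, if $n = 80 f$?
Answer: $-29157$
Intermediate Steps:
$f = - \frac{15}{2}$ ($f = \frac{1}{2} \left(-15\right) = - \frac{15}{2} \approx -7.5$)
$n = -600$ ($n = 80 \left(- \frac{15}{2}\right) = -600$)
$\left(n + 2311\right) - 30868 = \left(-600 + 2311\right) - 30868 = 1711 - 30868 = -29157$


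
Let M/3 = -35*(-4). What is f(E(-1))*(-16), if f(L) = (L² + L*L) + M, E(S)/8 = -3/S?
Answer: -25152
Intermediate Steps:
M = 420 (M = 3*(-35*(-4)) = 3*140 = 420)
E(S) = -24/S (E(S) = 8*(-3/S) = -24/S)
f(L) = 420 + 2*L² (f(L) = (L² + L*L) + 420 = (L² + L²) + 420 = 2*L² + 420 = 420 + 2*L²)
f(E(-1))*(-16) = (420 + 2*(-24/(-1))²)*(-16) = (420 + 2*(-24*(-1))²)*(-16) = (420 + 2*24²)*(-16) = (420 + 2*576)*(-16) = (420 + 1152)*(-16) = 1572*(-16) = -25152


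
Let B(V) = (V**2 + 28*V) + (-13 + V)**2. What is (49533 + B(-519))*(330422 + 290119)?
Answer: 364497095826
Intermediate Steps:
B(V) = V**2 + (-13 + V)**2 + 28*V
(49533 + B(-519))*(330422 + 290119) = (49533 + (169 + 2*(-519) + 2*(-519)**2))*(330422 + 290119) = (49533 + (169 - 1038 + 2*269361))*620541 = (49533 + (169 - 1038 + 538722))*620541 = (49533 + 537853)*620541 = 587386*620541 = 364497095826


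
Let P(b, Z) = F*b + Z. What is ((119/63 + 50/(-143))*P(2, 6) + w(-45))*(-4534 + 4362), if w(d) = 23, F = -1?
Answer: -6454300/1287 ≈ -5015.0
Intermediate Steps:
P(b, Z) = Z - b (P(b, Z) = -b + Z = Z - b)
((119/63 + 50/(-143))*P(2, 6) + w(-45))*(-4534 + 4362) = ((119/63 + 50/(-143))*(6 - 1*2) + 23)*(-4534 + 4362) = ((119*(1/63) + 50*(-1/143))*(6 - 2) + 23)*(-172) = ((17/9 - 50/143)*4 + 23)*(-172) = ((1981/1287)*4 + 23)*(-172) = (7924/1287 + 23)*(-172) = (37525/1287)*(-172) = -6454300/1287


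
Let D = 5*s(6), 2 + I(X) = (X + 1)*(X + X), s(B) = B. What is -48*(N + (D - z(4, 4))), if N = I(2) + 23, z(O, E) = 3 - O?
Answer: -3072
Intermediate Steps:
I(X) = -2 + 2*X*(1 + X) (I(X) = -2 + (X + 1)*(X + X) = -2 + (1 + X)*(2*X) = -2 + 2*X*(1 + X))
D = 30 (D = 5*6 = 30)
N = 33 (N = (-2 + 2*2 + 2*2²) + 23 = (-2 + 4 + 2*4) + 23 = (-2 + 4 + 8) + 23 = 10 + 23 = 33)
-48*(N + (D - z(4, 4))) = -48*(33 + (30 - (3 - 1*4))) = -48*(33 + (30 - (3 - 4))) = -48*(33 + (30 - 1*(-1))) = -48*(33 + (30 + 1)) = -48*(33 + 31) = -48*64 = -3072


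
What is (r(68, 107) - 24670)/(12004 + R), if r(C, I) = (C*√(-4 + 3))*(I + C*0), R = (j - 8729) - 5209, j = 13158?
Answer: -12335/5612 + 1819*I/2806 ≈ -2.198 + 0.64825*I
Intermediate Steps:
R = -780 (R = (13158 - 8729) - 5209 = 4429 - 5209 = -780)
r(C, I) = I*C*I (r(C, I) = (C*√(-1))*(I + 0) = (C*I)*I = (I*C)*I = I*C*I)
(r(68, 107) - 24670)/(12004 + R) = (I*68*107 - 24670)/(12004 - 780) = (7276*I - 24670)/11224 = (-24670 + 7276*I)*(1/11224) = -12335/5612 + 1819*I/2806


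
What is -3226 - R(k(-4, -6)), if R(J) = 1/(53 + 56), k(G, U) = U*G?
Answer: -351635/109 ≈ -3226.0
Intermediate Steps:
k(G, U) = G*U
R(J) = 1/109
-3226 - R(k(-4, -6)) = -3226 - 1*1/109 = -3226 - 1/109 = -351635/109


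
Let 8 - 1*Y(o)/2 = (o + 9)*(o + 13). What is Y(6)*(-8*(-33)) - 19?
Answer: -146275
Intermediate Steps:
Y(o) = 16 - 2*(9 + o)*(13 + o) (Y(o) = 16 - 2*(o + 9)*(o + 13) = 16 - 2*(9 + o)*(13 + o))
Y(6)*(-8*(-33)) - 19 = (-218 - 44*6 - 2*6**2)*(-8*(-33)) - 19 = (-218 - 264 - 2*36)*264 - 19 = (-218 - 264 - 72)*264 - 19 = -554*264 - 19 = -146256 - 19 = -146275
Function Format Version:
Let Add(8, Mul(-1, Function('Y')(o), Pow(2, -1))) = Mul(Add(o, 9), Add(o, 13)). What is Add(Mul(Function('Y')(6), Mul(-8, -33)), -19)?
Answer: -146275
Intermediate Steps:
Function('Y')(o) = Add(16, Mul(-2, Add(9, o), Add(13, o))) (Function('Y')(o) = Add(16, Mul(-2, Mul(Add(o, 9), Add(o, 13)))) = Add(16, Mul(-2, Mul(Add(9, o), Add(13, o)))) = Add(16, Mul(-2, Add(9, o), Add(13, o))))
Add(Mul(Function('Y')(6), Mul(-8, -33)), -19) = Add(Mul(Add(-218, Mul(-44, 6), Mul(-2, Pow(6, 2))), Mul(-8, -33)), -19) = Add(Mul(Add(-218, -264, Mul(-2, 36)), 264), -19) = Add(Mul(Add(-218, -264, -72), 264), -19) = Add(Mul(-554, 264), -19) = Add(-146256, -19) = -146275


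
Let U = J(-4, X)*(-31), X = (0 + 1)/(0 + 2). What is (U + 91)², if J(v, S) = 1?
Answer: 3600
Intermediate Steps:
X = ½ (X = 1/2 = 1*(½) = ½ ≈ 0.50000)
U = -31 (U = 1*(-31) = -31)
(U + 91)² = (-31 + 91)² = 60² = 3600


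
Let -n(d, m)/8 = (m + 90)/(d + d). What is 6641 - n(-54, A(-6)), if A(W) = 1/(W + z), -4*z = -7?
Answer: 3045167/459 ≈ 6634.4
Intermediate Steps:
z = 7/4 (z = -¼*(-7) = 7/4 ≈ 1.7500)
A(W) = 1/(7/4 + W) (A(W) = 1/(W + 7/4) = 1/(7/4 + W))
n(d, m) = -4*(90 + m)/d (n(d, m) = -8*(m + 90)/(d + d) = -8*(90 + m)/(2*d) = -8*(90 + m)*1/(2*d) = -4*(90 + m)/d)
6641 - n(-54, A(-6)) = 6641 - 4*(-90 - 4/(7 + 4*(-6)))/(-54) = 6641 - 4*(-1)*(-90 - 4/(7 - 24))/54 = 6641 - 4*(-1)*(-90 - 4/(-17))/54 = 6641 - 4*(-1)*(-90 - 4*(-1)/17)/54 = 6641 - 4*(-1)*(-90 - 1*(-4/17))/54 = 6641 - 4*(-1)*(-90 + 4/17)/54 = 6641 - 4*(-1)*(-1526)/(54*17) = 6641 - 1*3052/459 = 6641 - 3052/459 = 3045167/459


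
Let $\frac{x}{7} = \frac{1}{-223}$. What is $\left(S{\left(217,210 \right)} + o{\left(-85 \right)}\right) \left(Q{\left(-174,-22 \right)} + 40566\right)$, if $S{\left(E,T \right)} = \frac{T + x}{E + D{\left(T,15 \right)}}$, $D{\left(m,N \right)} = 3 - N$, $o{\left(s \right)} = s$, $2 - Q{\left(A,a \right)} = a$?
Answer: $- \frac{760112496}{223} \approx -3.4086 \cdot 10^{6}$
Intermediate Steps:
$Q{\left(A,a \right)} = 2 - a$
$x = - \frac{7}{223}$ ($x = \frac{7}{-223} = 7 \left(- \frac{1}{223}\right) = - \frac{7}{223} \approx -0.03139$)
$S{\left(E,T \right)} = \frac{- \frac{7}{223} + T}{-12 + E}$ ($S{\left(E,T \right)} = \frac{T - \frac{7}{223}}{E + \left(3 - 15\right)} = \frac{- \frac{7}{223} + T}{E + \left(3 - 15\right)} = \frac{- \frac{7}{223} + T}{E - 12} = \frac{- \frac{7}{223} + T}{-12 + E}$)
$\left(S{\left(217,210 \right)} + o{\left(-85 \right)}\right) \left(Q{\left(-174,-22 \right)} + 40566\right) = \left(\frac{- \frac{7}{223} + 210}{-12 + 217} - 85\right) \left(\left(2 - -22\right) + 40566\right) = \left(\frac{1}{205} \cdot \frac{46823}{223} - 85\right) \left(\left(2 + 22\right) + 40566\right) = \left(\frac{1}{205} \cdot \frac{46823}{223} - 85\right) \left(24 + 40566\right) = \left(\frac{46823}{45715} - 85\right) 40590 = \left(- \frac{3838952}{45715}\right) 40590 = - \frac{760112496}{223}$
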